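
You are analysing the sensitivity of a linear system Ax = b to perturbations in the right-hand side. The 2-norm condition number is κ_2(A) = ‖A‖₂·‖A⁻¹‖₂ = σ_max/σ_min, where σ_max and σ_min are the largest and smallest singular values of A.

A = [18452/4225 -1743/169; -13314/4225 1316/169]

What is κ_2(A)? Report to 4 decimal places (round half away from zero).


M = AᵀA = [20709556/714025 -9936612/142805; -9936612/142805 4769905/28561]. tr(M)=828149/4225, det(M)=9604/4225
solving λ² − 828149/4225·λ + 9604/4225 = 0 gives λ = 196, 49/4225
so κ_2 = √(196 / (49/4225)) = 130.0000

130.0000


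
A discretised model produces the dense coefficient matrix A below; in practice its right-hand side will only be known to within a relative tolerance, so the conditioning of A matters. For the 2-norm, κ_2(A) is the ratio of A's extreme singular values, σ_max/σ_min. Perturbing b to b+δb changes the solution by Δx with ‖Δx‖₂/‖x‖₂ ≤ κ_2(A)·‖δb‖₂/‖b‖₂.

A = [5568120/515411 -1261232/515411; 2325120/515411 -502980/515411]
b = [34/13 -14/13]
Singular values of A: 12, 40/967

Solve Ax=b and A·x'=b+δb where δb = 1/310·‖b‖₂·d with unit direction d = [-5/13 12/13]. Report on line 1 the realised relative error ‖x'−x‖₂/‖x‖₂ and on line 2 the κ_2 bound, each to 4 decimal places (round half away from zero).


σ_max = 12, σ_min = 40/967
κ_2(A) = 12 / (40/967) = 290.1000
bound on ‖Δx‖/‖x‖: κ·ε = 290.1000·1/310 = 0.9358
solve Ax = b  →  x = [-10.4508 -47.2073]
2-norm of b is 2.8284; of x, 48.3503
with δb = [-0.0035 0.0084], A·Δx = δb → ‖Δx‖ = 0.2206
realised ‖Δx‖/‖x‖ = 0.0046
tightness: 0.0046 against a bound of 0.9358 (unrounded ratio ≈ 0.0049)

0.0046
0.9358


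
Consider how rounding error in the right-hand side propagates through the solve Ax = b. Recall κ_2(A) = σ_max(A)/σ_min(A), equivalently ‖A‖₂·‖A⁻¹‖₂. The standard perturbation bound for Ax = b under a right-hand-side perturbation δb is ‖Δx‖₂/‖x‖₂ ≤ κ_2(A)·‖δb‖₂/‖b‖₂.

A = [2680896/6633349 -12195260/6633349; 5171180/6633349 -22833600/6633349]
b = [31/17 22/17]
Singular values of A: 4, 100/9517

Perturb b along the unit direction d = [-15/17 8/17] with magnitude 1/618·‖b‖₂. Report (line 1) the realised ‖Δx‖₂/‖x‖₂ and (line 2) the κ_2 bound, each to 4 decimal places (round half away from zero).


0.0036
0.6160

σ_max = 4, σ_min = 100/9517
κ_2(A) = 4 / (100/9517) = 380.6800
κ_2(A)·‖δb‖/‖b‖ = 0.6160
solve Ax = b  →  x = [-92.7390 -21.3788]
‖b‖₂ = 2.2361 and ‖x‖₂ = 95.1713
re-solving with b+δb shifts x by Δx of norm 0.3443
dividing the unrounded norms, ‖Δx‖/‖x‖ = 0.0036
so the bound overstates the realised error by a factor of ≈ 170.2476 (computed from the unrounded values)


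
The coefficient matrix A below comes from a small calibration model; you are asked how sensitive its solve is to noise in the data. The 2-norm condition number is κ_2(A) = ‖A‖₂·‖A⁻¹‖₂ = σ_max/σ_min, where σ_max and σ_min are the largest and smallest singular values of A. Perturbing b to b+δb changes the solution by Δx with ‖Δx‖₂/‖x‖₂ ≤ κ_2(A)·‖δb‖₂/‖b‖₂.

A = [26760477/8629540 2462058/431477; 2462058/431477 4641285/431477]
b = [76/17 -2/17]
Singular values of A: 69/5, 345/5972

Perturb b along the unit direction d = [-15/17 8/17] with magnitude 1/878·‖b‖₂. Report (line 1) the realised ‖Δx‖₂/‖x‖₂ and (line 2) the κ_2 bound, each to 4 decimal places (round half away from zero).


σ_max = 69/5, σ_min = 345/5972
κ_2(A) = (69/5) / (345/5972) = 238.8800
perturbation bound = 238.8800·1/878 = 0.2721
solve Ax = b  →  x = [61.1628 -32.4559]
2-norm of b is 4.4721; of x, 69.2407
with δb = [-0.0045 0.0024], A·Δx = δb → ‖Δx‖ = 0.0882
relative error = 0.0013
realised/bound (from unrounded values) ≈ 0.0047

0.0013
0.2721


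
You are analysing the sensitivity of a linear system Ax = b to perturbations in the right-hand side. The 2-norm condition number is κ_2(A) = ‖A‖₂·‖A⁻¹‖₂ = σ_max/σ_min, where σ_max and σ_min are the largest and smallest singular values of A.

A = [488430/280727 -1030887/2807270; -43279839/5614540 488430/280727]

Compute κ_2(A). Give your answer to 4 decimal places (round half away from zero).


form AᵀA = [1171070797041/18752563600 -1317442239/93762818; -1317442239/93762818 14823982449/4688140900] with trace 731925477/11155600 and determinant 43046721/1115560000
eigenvalues of AᵀA: λ = (tr ± √(tr²−4·det))/2 = 6561/100, 6561/11155600
κ = σ_max/σ_min = (81/10)/(81/3340) = 334.0000

334.0000


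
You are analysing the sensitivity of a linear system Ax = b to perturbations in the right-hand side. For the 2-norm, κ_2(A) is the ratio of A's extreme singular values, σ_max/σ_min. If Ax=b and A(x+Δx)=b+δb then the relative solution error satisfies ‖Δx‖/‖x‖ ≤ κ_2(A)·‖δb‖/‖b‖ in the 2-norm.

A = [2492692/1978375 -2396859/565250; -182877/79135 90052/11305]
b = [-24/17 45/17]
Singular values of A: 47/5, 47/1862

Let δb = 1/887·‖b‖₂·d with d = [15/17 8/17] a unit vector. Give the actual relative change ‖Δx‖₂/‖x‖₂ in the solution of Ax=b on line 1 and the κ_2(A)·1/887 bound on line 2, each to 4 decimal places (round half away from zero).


σ_max = 47/5, σ_min = 47/1862
κ_2(A) = (47/5) / (47/1862) = 372.4000
worst-case relative error ≤ 372.4000 × 1/887 = 0.4198
solve Ax = b  →  x = [-0.0894 0.3064]
‖b‖₂ = 3.0000 and ‖x‖₂ = 0.3191
re-solving with b+δb shifts x by Δx of norm 0.1340
realised ‖Δx‖/‖x‖ = 0.4198
so the bound is sharp here: realised error equals the bound

0.4198
0.4198


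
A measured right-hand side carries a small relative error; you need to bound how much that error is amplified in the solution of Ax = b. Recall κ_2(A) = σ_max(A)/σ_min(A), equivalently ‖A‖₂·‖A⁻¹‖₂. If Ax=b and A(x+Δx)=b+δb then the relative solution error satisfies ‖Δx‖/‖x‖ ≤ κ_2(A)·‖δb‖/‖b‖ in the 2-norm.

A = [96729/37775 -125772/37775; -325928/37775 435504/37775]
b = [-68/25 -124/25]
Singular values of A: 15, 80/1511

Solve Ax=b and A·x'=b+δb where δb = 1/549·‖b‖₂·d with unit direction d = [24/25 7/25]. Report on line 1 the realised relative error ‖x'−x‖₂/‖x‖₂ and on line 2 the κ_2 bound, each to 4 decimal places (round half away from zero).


from the listed singular values, σ₁ = 15, σ_n = 80/1511
κ_2(A) = 15 / (80/1511) = 283.3125
worst-case relative error ≤ 283.3125 × 1/549 = 0.5161
solve Ax = b  →  x = [-60.2800 -45.5433]
‖b‖ = 5.6569, ‖x‖ = 75.5505
re-solving with b+δb shifts x by Δx of norm 0.1946
realised ‖Δx‖/‖x‖ = 0.0026
realised/bound (from unrounded values) ≈ 0.0050

0.0026
0.5161


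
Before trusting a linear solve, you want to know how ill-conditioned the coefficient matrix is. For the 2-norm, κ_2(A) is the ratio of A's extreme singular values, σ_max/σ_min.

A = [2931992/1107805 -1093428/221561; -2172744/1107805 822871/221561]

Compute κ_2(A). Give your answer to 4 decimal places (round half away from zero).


325.8250

AᵀA = [31335043712/2887604513 -58750707960/2887604513; -58750707960/2887604513 110158910225/2887604513]; tr = 8323173761/169859089, det = 3841600/169859089
solving λ² − 8323173761/169859089·λ + 3841600/169859089 = 0 gives λ = 49, 78400/169859089
κ = σ_max/σ_min = 7/(280/13033) = 325.8250


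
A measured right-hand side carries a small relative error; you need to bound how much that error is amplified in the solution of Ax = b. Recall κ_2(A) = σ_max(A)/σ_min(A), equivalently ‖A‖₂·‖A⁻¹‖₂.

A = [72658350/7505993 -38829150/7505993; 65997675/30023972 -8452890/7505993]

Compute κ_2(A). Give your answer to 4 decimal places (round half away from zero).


AᵀA = [52839658715625/536251573264 -3522581490375/67031446658; -3522581490375/67031446658 939413586600/33515723329]; tr = 234845246025/1855541776, det = 102515625/463885444
char-poly roots: 2025/16 and 202500/115971361
so κ_2 = √((2025/16) / (202500/115971361)) = 269.2250

269.2250


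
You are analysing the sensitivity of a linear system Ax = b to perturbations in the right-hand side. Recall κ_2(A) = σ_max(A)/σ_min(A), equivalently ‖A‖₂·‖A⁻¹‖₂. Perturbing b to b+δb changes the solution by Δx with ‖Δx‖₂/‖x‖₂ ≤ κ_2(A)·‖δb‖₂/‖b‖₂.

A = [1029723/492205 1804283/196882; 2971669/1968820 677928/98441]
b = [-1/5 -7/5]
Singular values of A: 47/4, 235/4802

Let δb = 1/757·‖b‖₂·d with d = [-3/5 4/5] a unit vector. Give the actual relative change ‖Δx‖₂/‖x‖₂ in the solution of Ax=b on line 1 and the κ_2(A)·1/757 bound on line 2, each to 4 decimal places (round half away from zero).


largest singular value 47/4, smallest 235/4802
condition number: (47/4) ÷ (235/4802) = 240.1000
perturbation bound = 240.1000·1/757 = 0.3172
solve Ax = b  →  x = [19.9170 -4.5686]
2-norm of b is 1.4142; of x, 20.4342
with δb = [-0.0011 0.0015], A·Δx = δb → ‖Δx‖ = 0.0382
dividing the unrounded norms, ‖Δx‖/‖x‖ = 0.0019
tightness: 0.0019 against a bound of 0.3172 (unrounded ratio ≈ 0.0059)

0.0019
0.3172


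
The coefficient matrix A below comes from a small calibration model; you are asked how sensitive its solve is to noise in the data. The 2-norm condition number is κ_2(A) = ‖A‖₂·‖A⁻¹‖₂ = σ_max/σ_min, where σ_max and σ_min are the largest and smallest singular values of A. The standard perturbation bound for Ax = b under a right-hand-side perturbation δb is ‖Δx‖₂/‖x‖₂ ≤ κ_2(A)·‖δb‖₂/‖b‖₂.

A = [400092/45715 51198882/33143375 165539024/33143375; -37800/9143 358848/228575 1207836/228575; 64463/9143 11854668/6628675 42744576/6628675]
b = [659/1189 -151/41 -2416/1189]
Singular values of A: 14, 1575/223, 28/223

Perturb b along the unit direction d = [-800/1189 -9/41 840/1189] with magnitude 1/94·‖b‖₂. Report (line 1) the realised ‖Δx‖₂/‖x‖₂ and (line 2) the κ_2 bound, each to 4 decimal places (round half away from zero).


σ_max = 14, σ_min = 28/223
κ_2(A) = 14 / (28/223) = 111.5000
bound on ‖Δx‖/‖x‖: κ·ε = 111.5000·1/94 = 1.1862
solve Ax = b  →  x = [0.2827 7.5069 -2.7061]
‖b‖ = 4.2426, ‖x‖ = 7.9847
δb = ε·‖b‖·d = [-0.0304 -0.0099 0.0319]; solving A·Δx = δb gives ‖Δx‖ = 0.3595
realised ‖Δx‖/‖x‖ = 0.0450
so the bound overstates the realised error by a factor of ≈ 26.3482 (computed from the unrounded values)

0.0450
1.1862


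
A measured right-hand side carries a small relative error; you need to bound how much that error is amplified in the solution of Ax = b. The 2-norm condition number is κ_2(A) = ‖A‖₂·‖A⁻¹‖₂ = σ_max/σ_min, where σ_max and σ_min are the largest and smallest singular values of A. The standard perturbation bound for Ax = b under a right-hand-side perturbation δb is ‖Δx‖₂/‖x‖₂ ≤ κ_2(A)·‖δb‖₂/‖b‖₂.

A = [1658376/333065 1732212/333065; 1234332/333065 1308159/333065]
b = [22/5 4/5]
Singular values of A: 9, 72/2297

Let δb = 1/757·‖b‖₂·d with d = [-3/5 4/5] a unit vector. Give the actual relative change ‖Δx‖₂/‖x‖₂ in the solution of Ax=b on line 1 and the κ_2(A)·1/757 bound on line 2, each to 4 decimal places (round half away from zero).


σ_max = 9, σ_min = 72/2297
condition number: 9 ÷ (72/2297) = 287.1250
κ_2(A)·‖δb‖/‖b‖ = 0.3793
solve Ax = b  →  x = [46.5105 -43.6820]
2-norm of b is 4.4721; of x, 63.8071
Δx = A⁻¹·δb where δb = 1/757·4.4721·d; ‖Δx‖ = 0.1885
realised ‖Δx‖/‖x‖ = 0.0030
so the bound overstates the realised error by a factor of ≈ 128.4093 (computed from the unrounded values)

0.0030
0.3793


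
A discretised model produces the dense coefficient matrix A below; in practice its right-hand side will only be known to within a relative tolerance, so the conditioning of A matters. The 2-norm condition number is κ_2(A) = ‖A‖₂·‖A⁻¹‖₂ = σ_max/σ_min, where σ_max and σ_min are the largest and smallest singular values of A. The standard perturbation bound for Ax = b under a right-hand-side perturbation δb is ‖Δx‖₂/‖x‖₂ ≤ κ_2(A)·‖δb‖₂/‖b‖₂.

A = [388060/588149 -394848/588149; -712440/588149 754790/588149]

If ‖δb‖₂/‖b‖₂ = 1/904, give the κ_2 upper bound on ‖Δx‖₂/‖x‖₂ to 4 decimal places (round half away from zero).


AᵀA = [2277374800/1196952409 -2390890320/1196952409; -2390890320/1196952409 2510771236/1196952409]; tr = 5693396/1423249, det = 1600/1423249
char-poly roots: 4 and 400/1423249
κ = σ_max/σ_min = 2/(20/1193) = 119.3000
worst-case relative error ≤ 119.3000 × 1/904 = 0.1320

0.1320


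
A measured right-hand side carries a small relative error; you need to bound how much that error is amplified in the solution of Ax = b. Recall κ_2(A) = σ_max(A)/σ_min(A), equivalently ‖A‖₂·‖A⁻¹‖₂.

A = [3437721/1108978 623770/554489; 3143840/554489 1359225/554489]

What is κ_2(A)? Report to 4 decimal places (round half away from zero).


40.1440

AᵀA = [177691506769/4255474756 18496053765/1063868689; 18496053765/1063868689 7739036725/1063868689]; tr = 1234601501/25180324, det = 37515625/25180324
solving λ² − 1234601501/25180324·λ + 37515625/25180324 = 0 gives λ = 49, 765625/25180324
so κ_2 = √(49 / (765625/25180324)) = 40.1440


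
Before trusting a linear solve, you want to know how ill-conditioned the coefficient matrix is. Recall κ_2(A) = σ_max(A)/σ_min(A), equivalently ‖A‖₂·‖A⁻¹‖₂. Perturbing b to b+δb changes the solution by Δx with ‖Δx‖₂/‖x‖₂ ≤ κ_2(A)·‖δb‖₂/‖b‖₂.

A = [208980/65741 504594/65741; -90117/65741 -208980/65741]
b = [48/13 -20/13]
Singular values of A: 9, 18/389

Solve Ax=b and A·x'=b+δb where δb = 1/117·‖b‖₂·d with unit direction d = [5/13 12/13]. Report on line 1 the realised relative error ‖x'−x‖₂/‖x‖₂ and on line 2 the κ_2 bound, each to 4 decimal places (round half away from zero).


1.6624
1.6624

from the listed singular values, σ₁ = 9, σ_n = 18/389
κ_2(A) = 9 / (18/389) = 194.5000
κ_2(A)·‖δb‖/‖b‖ = 1.6624
solve Ax = b  →  x = [0.1709 0.4103]
‖b‖₂ = 4.0000 and ‖x‖₂ = 0.4444
Δx = A⁻¹·δb where δb = 1/117·4.0000·d; ‖Δx‖ = 0.7388
relative error = 1.6624
so the bound is sharp here: realised error equals the bound


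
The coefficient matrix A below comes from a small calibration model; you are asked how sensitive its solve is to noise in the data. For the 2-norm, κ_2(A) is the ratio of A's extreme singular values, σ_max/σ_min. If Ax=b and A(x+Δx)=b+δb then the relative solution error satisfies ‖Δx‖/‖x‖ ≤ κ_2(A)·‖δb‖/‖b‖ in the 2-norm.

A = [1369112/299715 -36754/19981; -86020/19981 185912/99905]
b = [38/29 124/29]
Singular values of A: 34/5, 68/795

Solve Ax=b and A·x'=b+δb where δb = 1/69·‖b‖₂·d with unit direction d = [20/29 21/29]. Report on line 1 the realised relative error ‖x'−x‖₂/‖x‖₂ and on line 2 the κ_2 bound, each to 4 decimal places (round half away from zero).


0.0162
1.1522

σ_max = 34/5, σ_min = 68/795
κ_2(A) = (34/5) / (68/795) = 79.5000
κ_2(A)·‖δb‖/‖b‖ = 1.1522
solve Ax = b  →  x = [17.7149 43.2805]
‖b‖ = 4.4721, ‖x‖ = 46.7656
δb = ε·‖b‖·d = [0.0447 0.0469]; solving A·Δx = δb gives ‖Δx‖ = 0.7577
relative error = 0.0162
tightness: 0.0162 against a bound of 1.1522 (unrounded ratio ≈ 0.0141)


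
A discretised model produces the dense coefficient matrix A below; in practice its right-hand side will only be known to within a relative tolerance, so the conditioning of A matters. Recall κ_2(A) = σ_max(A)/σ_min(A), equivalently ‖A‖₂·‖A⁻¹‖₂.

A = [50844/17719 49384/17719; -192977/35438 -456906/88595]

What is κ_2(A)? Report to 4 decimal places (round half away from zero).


190.9375

M = AᵀA = [47580571873/1255851844 56640575061/1569814805; 56640575061/1569814805 269732579236/7849074025]. tr(M)=2697318209/37332100, det(M)=1336336/9333025
λ_max, λ_min = (2697318209/37332100 ± √7274727308935998081/1393685690410000)/2 = 289/4, 18496/9333025
κ = σ_max/σ_min = (17/2)/(136/3055) = 190.9375


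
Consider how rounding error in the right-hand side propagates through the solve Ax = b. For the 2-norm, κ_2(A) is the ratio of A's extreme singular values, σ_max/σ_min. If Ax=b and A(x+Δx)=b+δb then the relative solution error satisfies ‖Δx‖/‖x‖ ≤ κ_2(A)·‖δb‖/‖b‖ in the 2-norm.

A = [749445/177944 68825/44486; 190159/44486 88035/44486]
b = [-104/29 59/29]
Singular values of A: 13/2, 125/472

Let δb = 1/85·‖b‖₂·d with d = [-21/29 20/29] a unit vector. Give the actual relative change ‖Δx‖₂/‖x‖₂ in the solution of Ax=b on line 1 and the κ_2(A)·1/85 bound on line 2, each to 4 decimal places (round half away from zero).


σ_max = 13/2, σ_min = 125/472
κ_2(A) = (13/2) / (125/472) = 24.5440
bound on ‖Δx‖/‖x‖: κ·ε = 24.5440·1/85 = 0.2888
solve Ax = b  →  x = [-5.9512 13.8830]
‖b‖ = 4.1231, ‖x‖ = 15.1048
Δx = A⁻¹·δb where δb = 1/85·4.1231·d; ‖Δx‖ = 0.1832
relative error = 0.0121
so the bound overstates the realised error by a factor of ≈ 23.8124 (computed from the unrounded values)

0.0121
0.2888


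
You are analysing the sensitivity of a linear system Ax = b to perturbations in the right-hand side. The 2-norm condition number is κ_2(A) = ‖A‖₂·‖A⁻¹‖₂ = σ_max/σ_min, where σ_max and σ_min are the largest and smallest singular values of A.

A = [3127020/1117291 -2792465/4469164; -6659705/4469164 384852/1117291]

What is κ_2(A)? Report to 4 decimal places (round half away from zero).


320.6000

form AᵀA = [694822615825/69112203664 -9770843160/4319512729; -9770843160/4319512729 35182137601/69112203664] with trace 217134073/20556872 and determinant 714025/657819904
char-poly roots: 169/16 and 4225/41113744
κ = σ_max/σ_min = (13/4)/(65/6412) = 320.6000


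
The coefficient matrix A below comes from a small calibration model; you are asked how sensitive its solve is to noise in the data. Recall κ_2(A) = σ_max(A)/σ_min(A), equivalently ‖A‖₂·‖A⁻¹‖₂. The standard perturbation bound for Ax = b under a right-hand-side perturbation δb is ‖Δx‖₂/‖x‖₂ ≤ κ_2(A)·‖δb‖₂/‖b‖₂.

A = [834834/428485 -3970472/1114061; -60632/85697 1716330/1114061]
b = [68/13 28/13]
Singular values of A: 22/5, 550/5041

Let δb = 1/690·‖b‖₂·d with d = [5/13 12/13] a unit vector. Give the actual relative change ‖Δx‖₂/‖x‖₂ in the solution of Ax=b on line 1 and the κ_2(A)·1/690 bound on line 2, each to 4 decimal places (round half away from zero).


0.0020
0.0584

from the listed singular values, σ₁ = 22/5, σ_n = 550/5041
κ = σ_max/σ_min = (22/5)/(550/5041) = 40.3280
κ_2(A)·‖δb‖/‖b‖ = 0.0584
solve Ax = b  →  x = [32.7765 16.4505]
2-norm of b is 5.6569; of x, 36.6731
re-solving with b+δb shifts x by Δx of norm 0.0751
realised ‖Δx‖/‖x‖ = 0.0020
so the bound overstates the realised error by a factor of ≈ 28.5250 (computed from the unrounded values)


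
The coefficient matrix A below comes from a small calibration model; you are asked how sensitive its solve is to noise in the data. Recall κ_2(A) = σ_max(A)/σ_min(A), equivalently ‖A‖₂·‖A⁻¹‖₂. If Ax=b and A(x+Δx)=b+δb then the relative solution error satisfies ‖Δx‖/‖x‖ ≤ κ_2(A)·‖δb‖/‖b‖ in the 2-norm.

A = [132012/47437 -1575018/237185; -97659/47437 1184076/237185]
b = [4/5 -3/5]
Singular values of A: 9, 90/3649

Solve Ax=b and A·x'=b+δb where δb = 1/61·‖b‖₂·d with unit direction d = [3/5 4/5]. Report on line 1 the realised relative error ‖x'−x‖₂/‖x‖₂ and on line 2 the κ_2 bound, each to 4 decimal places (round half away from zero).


σ_max = 9, σ_min = 90/3649
condition number: 9 ÷ (90/3649) = 364.9000
worst-case relative error ≤ 364.9000 × 1/61 = 5.9820
solve Ax = b  →  x = [0.0427 -0.1026]
‖b‖ = 1.0000, ‖x‖ = 0.1111
with δb = [0.0098 0.0131], A·Δx = δb → ‖Δx‖ = 0.6647
relative error = 5.9820
so the bound is sharp here: realised error equals the bound

5.9820
5.9820


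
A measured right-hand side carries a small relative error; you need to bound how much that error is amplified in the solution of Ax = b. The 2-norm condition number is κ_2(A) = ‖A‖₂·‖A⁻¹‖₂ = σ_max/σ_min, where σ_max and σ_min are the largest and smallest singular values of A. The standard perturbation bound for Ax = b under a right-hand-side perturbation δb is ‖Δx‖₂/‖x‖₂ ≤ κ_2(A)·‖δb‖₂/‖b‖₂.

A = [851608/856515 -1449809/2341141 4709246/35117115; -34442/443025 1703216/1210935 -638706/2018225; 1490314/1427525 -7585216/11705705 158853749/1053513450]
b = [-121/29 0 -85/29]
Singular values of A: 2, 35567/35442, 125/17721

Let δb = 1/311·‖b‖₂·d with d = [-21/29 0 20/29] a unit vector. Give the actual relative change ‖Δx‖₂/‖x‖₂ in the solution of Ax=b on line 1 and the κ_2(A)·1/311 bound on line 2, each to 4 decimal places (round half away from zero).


0.0164
0.9117

largest singular value 2, smallest 125/17721
condition number: 2 ÷ (125/17721) = 283.5360
perturbation bound = 283.5360·1/311 = 0.9117
solve Ax = b  →  x = [-3.5916 30.9309 138.3528]
‖b‖₂ = 5.0990 and ‖x‖₂ = 141.8136
δb = ε·‖b‖·d = [-0.0119 0.0000 0.0113]; solving A·Δx = δb gives ‖Δx‖ = 2.3244
dividing the unrounded norms, ‖Δx‖/‖x‖ = 0.0164
realised/bound (from unrounded values) ≈ 0.0180


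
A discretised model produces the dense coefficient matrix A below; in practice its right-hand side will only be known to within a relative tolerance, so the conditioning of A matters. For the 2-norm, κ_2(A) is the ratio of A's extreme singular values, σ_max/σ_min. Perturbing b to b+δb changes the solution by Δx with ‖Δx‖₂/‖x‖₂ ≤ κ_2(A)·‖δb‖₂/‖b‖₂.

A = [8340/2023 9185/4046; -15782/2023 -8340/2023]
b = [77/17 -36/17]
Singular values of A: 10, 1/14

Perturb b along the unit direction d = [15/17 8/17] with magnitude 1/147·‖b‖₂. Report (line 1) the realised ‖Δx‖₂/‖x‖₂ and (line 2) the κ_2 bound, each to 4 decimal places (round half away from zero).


0.0113
0.9524

σ_max = 10, σ_min = 1/14
κ = σ_max/σ_min = 10/(1/14) = 140.0000
worst-case relative error ≤ 140.0000 × 1/147 = 0.9524
solve Ax = b  →  x = [-19.4118 37.2471]
2-norm of b is 5.0000; of x, 42.0019
δb = ε·‖b‖·d = [0.0300 0.0160]; solving A·Δx = δb gives ‖Δx‖ = 0.4762
realised ‖Δx‖/‖x‖ = 0.0113
so the bound overstates the realised error by a factor of ≈ 84.0038 (computed from the unrounded values)


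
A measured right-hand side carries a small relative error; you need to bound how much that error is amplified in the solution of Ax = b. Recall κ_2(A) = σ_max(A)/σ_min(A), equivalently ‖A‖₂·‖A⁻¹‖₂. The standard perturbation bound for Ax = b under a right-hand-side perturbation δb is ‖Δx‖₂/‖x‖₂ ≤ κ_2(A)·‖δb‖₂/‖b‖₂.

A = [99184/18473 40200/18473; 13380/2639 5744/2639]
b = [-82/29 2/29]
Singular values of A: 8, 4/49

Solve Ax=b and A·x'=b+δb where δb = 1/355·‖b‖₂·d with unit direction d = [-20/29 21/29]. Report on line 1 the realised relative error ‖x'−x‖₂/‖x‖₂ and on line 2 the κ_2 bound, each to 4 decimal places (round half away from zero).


σ_max = 8, σ_min = 4/49
condition number: 8 ÷ (4/49) = 98.0000
perturbation bound = 98.0000·1/355 = 0.2761
solve Ax = b  →  x = [-9.6538 22.5192]
‖b‖₂ = 2.8284 and ‖x‖₂ = 24.5013
δb = ε·‖b‖·d = [-0.0055 0.0058]; solving A·Δx = δb gives ‖Δx‖ = 0.0976
realised ‖Δx‖/‖x‖ = 0.0040
so the bound overstates the realised error by a factor of ≈ 69.3001 (computed from the unrounded values)

0.0040
0.2761


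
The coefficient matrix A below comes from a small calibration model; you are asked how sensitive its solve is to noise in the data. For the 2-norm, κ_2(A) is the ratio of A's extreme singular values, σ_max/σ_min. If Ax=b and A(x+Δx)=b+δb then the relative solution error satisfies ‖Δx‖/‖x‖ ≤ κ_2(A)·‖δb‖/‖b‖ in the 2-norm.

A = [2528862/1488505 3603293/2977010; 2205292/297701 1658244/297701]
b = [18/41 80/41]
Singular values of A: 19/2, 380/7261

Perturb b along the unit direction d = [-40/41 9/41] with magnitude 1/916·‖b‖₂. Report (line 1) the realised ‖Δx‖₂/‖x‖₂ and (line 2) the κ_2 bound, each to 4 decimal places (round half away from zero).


0.1982
0.1982

σ_max = 19/2, σ_min = 380/7261
κ_2(A) = (19/2) / (380/7261) = 181.5250
κ_2(A)·‖δb‖/‖b‖ = 0.1982
solve Ax = b  →  x = [0.1684 0.1263]
‖b‖ = 2.0000, ‖x‖ = 0.2105
with δb = [-0.0021 0.0005], A·Δx = δb → ‖Δx‖ = 0.0417
dividing the unrounded norms, ‖Δx‖/‖x‖ = 0.1982
tightness: 0.1982 against a bound of 0.1982; the bound is attained (ratio 1)


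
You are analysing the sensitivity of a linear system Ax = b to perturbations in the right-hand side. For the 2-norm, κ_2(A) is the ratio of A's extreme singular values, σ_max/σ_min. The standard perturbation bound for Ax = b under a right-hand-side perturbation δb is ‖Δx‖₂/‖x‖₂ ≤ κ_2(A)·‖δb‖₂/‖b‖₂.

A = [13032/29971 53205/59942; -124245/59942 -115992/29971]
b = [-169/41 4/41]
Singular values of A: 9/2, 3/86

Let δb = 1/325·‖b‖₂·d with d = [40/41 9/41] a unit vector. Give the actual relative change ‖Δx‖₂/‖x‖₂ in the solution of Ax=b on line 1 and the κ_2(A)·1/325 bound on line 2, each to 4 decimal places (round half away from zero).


σ_max = 9/2, σ_min = 3/86
condition number: (9/2) ÷ (3/86) = 129.0000
bound on ‖Δx‖/‖x‖: κ·ε = 129.0000·1/325 = 0.3969
solve Ax = b  →  x = [101.0719 -54.1569]
2-norm of b is 4.1231; of x, 114.6669
δb = ε·‖b‖·d = [0.0124 0.0028]; solving A·Δx = δb gives ‖Δx‖ = 0.3637
relative error = 0.0032
realised/bound (from unrounded values) ≈ 0.0080

0.0032
0.3969


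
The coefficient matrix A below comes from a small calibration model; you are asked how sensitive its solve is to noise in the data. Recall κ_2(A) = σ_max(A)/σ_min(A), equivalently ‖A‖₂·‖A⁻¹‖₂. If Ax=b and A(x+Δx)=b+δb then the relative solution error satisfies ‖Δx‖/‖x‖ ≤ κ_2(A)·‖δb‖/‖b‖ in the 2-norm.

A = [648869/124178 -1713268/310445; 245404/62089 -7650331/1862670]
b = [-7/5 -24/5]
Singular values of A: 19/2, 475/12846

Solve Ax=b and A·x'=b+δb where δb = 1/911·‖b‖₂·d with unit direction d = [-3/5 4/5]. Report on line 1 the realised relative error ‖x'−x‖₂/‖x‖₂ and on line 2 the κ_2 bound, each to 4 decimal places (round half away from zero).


0.0018
0.2820

σ_max = 19/2, σ_min = 475/12846
κ_2(A) = (19/2) / (475/12846) = 256.9200
κ_2(A)·‖δb‖/‖b‖ = 0.2820
solve Ax = b  →  x = [-59.0416 -55.6486]
2-norm of b is 5.0000; of x, 81.1337
re-solving with b+δb shifts x by Δx of norm 0.1484
dividing the unrounded norms, ‖Δx‖/‖x‖ = 0.0018
tightness: 0.0018 against a bound of 0.2820 (unrounded ratio ≈ 0.0065)


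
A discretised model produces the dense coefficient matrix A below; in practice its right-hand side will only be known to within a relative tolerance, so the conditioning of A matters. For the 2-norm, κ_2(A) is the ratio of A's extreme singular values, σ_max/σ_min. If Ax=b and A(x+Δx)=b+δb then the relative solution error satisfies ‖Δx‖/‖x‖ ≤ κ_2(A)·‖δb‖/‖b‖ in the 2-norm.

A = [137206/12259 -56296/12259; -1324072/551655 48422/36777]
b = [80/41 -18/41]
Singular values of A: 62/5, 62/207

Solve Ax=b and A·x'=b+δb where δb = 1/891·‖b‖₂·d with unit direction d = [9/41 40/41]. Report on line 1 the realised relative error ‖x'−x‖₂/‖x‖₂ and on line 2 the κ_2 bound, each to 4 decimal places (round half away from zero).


from the listed singular values, σ₁ = 62/5, σ_n = 62/207
condition number: (62/5) ÷ (62/207) = 41.4000
bound on ‖Δx‖/‖x‖: κ·ε = 41.4000·1/891 = 0.0465
solve Ax = b  →  x = [0.1489 -0.0620]
2-norm of b is 2.0000; of x, 0.1613
with δb = [0.0005 0.0022], A·Δx = δb → ‖Δx‖ = 0.0075
realised ‖Δx‖/‖x‖ = 0.0465
so the bound is sharp here: realised error equals the bound

0.0465
0.0465


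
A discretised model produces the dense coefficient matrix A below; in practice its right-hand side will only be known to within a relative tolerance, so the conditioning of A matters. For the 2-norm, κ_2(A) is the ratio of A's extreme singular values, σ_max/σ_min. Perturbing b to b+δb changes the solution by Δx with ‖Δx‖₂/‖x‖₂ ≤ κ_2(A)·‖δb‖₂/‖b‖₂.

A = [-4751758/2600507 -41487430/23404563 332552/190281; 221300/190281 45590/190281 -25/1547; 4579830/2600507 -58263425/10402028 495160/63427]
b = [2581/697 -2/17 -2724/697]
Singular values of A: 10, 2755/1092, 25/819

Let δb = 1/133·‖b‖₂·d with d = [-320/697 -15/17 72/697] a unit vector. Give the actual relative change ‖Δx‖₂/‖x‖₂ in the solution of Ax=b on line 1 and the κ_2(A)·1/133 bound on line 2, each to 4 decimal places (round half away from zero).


σ_max = 10, σ_min = 25/819
κ_2(A) = 10 / (25/819) = 327.6000
perturbation bound = 327.6000·1/133 = 2.4632
solve Ax = b  →  x = [9.9196 -51.3100 -39.5520]
‖b‖₂ = 5.3852 and ‖x‖₂ = 65.5399
re-solving with b+δb shifts x by Δx of norm 1.3265
relative error = 0.0202
realised/bound (from unrounded values) ≈ 0.0082

0.0202
2.4632


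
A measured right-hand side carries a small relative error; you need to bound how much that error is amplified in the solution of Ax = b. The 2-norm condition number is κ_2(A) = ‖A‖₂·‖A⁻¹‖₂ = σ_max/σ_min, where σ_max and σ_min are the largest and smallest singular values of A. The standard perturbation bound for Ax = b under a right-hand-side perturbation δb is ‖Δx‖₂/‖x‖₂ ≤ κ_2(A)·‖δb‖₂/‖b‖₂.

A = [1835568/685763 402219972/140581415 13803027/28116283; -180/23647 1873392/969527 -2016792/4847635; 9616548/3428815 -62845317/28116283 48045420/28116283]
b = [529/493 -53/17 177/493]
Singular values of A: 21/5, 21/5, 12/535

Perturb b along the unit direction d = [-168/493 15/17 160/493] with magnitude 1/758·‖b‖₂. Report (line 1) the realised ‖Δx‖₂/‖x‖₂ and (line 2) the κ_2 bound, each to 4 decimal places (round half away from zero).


0.0015
0.2470

σ_max = 21/5, σ_min = 12/535
condition number: (21/5) ÷ (12/535) = 187.2500
κ_2(A)·‖δb‖/‖b‖ = 0.2470
solve Ax = b  →  x = [51.6621 -27.3135 -120.3087]
‖b‖ = 3.3166, ‖x‖ = 133.7504
δb = ε·‖b‖·d = [-0.0015 0.0039 0.0014]; solving A·Δx = δb gives ‖Δx‖ = 0.1951
relative error = 0.0015
realised/bound (from unrounded values) ≈ 0.0059


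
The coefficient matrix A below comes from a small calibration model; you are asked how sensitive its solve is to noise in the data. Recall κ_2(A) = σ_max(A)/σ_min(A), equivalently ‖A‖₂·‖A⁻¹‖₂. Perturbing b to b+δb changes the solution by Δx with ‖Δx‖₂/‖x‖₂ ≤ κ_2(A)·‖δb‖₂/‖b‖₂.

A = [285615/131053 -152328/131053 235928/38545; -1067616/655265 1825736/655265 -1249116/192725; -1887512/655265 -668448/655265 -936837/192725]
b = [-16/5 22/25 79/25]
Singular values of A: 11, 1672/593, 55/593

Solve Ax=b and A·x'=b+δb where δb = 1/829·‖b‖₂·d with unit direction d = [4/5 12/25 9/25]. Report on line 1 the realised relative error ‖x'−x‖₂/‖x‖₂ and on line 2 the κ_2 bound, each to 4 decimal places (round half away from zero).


σ_max = 11, σ_min = 55/593
κ = σ_max/σ_min = 11/(55/593) = 118.6000
bound on ‖Δx‖/‖x‖: κ·ε = 118.6000·1/829 = 0.1431
solve Ax = b  →  x = [8.3244 -5.2436 -4.4825]
‖b‖₂ = 4.5826 and ‖x‖₂ = 10.8112
with δb = [0.0044 0.0027 0.0020], A·Δx = δb → ‖Δx‖ = 0.0596
realised ‖Δx‖/‖x‖ = 0.0055
so the bound overstates the realised error by a factor of ≈ 25.9513 (computed from the unrounded values)

0.0055
0.1431


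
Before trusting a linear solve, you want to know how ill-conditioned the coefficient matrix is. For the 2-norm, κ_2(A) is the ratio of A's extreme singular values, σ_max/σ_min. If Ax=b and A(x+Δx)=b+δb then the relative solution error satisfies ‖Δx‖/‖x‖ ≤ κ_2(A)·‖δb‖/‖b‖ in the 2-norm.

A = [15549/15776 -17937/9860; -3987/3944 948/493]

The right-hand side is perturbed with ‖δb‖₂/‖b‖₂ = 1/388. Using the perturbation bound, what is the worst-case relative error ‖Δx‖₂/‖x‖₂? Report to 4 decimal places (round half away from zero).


0.4124

form AᵀA = [589905/295936 -691173/184960; -691173/184960 810009/115600] with trace 230409/25600 and determinant 81/25600
λ_max, λ_min = (230409/25600 ± √53080012881/655360000)/2 = 9, 9/25600
κ = σ_max/σ_min = 3/(3/160) = 160.0000
worst-case relative error ≤ 160.0000 × 1/388 = 0.4124


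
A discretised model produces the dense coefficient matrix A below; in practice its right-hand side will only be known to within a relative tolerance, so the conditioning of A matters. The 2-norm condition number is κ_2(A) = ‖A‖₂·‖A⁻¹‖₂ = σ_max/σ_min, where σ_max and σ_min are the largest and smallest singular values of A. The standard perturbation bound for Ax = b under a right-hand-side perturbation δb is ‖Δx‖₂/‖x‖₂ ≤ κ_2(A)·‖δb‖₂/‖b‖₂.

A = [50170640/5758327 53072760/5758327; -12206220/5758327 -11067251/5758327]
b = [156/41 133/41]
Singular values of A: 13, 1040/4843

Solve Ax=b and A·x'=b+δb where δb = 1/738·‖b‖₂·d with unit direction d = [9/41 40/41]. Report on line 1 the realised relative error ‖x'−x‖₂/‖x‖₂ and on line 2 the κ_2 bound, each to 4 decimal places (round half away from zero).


σ_max = 13, σ_min = 1040/4843
condition number: 13 ÷ (1040/4843) = 60.5375
bound on ‖Δx‖/‖x‖: κ·ε = 60.5375·1/738 = 0.0820
solve Ax = b  →  x = [-13.3293 13.0133]
‖b‖ = 5.0000, ‖x‖ = 18.6284
Δx = A⁻¹·δb where δb = 1/738·5.0000·d; ‖Δx‖ = 0.0315
realised ‖Δx‖/‖x‖ = 0.0017
tightness: 0.0017 against a bound of 0.0820 (unrounded ratio ≈ 0.0206)

0.0017
0.0820


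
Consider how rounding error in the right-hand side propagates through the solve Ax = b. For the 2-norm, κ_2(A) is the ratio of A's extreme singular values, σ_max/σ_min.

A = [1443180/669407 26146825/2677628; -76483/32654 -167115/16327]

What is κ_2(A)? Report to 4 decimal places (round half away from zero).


AᵀA = [21598495249/2131299556 47982064095/1065649778; 47982064095/1065649778 1706055211225/8525198224]; tr = 1066299341/5071504, det = 13140625/20286016
char-poly roots: 841/4 and 15625/5071504
so κ_2 = √((841/4) / (15625/5071504)) = 261.2320

261.2320


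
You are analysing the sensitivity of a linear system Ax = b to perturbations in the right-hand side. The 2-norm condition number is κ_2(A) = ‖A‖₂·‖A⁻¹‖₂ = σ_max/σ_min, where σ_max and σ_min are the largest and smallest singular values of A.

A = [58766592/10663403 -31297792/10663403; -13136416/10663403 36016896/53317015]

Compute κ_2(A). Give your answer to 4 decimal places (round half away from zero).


AᵀA = [2157095633920/67643166889 -5752204517376/338215834445; -5752204517376/338215834445 15339685543936/1691079172225]; tr = 239678465024/5851485025, det = 67108864/5851485025
solving λ² − 239678465024/5851485025·λ + 67108864/5851485025 = 0 gives λ = 1024/25, 65536/234059401
κ = σ_max/σ_min = (32/5)/(256/15299) = 382.4750

382.4750


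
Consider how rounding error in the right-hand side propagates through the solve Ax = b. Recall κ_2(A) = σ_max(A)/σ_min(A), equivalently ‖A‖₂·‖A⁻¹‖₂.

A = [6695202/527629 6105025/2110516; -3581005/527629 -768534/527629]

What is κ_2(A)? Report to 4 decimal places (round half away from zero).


AᵀA = [199478638861/963295369 89762754285/1926590738; 89762754285/1926590738 161666582689/15412725904]; tr = 1994839265/9168784, det = 12117361/9168784
λ_max, λ_min = (1994839265/9168784 ± √3978939287323104129/84066600038656)/2 = 3481/16, 3481/573049
σ_max=√(3481/16)=(59/4), σ_min=√(3481/573049)=(59/757) → κ = 189.2500

189.2500


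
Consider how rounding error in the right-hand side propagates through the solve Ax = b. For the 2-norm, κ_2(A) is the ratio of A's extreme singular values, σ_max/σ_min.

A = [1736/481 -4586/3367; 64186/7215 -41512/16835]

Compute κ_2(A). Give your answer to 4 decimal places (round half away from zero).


form AᵀA = [28390084/308025 -19299328/718725; -19299328/718725 13307876/1677025] with trace 60435400/603729 and determinant 6250000/603729
λ_max, λ_min = (60435400/603729 ± √3637344348160000/364488705441)/2 = 100, 62500/603729
κ_2(A) = √(λ_max/λ_min) = √(100 / (62500/603729)) = 31.0800

31.0800


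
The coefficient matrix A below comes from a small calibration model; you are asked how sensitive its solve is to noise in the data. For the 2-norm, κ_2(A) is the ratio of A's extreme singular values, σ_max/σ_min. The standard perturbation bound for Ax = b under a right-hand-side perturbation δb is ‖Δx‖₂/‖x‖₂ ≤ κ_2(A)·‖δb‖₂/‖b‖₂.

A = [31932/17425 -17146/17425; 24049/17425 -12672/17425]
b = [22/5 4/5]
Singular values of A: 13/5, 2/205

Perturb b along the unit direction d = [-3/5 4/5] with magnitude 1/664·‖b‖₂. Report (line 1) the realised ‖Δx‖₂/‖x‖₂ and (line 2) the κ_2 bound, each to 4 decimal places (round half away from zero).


0.0034
0.4014

largest singular value 13/5, smallest 2/205
κ = σ_max/σ_min = (13/5)/(2/205) = 266.5000
κ_2(A)·‖δb‖/‖b‖ = 0.4014
solve Ax = b  →  x = [-95.1131 -181.6063]
‖b‖₂ = 4.4721 and ‖x‖₂ = 205.0058
re-solving with b+δb shifts x by Δx of norm 0.6904
realised ‖Δx‖/‖x‖ = 0.0034
realised/bound (from unrounded values) ≈ 0.0084


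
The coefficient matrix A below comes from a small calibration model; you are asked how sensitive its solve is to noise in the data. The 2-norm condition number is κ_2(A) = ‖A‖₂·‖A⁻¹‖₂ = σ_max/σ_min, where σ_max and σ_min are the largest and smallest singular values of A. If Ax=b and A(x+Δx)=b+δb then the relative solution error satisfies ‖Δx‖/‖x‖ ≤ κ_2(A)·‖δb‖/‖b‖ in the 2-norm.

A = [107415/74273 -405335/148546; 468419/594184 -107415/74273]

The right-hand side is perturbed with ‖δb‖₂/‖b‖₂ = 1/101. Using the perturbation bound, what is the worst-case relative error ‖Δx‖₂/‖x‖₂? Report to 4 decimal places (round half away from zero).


2.0356

form AᵀA = [3314350249/1221642304 -776717865/152705288; -776717865/152705288 728195125/76352644] with trace 51783641/4227136 and determinant 60025/16908544
eigenvalues of AᵀA: λ = (tr ± √(tr²−4·det))/2 = 49/4, 1225/4227136
κ = σ_max/σ_min = (7/2)/(35/2056) = 205.6000
perturbation bound = 205.6000·1/101 = 2.0356


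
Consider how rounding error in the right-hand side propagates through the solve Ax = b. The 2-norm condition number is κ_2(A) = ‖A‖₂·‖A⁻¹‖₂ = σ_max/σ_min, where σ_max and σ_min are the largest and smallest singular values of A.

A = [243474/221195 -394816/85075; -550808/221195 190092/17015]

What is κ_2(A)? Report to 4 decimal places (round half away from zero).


M = AᵀA = [429194132/57902045 -47665261728/1447551125; -47665261728/1447551125 1059253885456/7237755625]. tr(M)=662048276/4305625, det(M)=59105344/107640625
λ_max, λ_min = (662048276/4305625 ± √438267202083090576/18538406640625)/2 = 3844/25, 15376/4305625
σ_max=√(3844/25)=(62/5), σ_min=√(15376/4305625)=(124/2075) → κ = 207.5000

207.5000


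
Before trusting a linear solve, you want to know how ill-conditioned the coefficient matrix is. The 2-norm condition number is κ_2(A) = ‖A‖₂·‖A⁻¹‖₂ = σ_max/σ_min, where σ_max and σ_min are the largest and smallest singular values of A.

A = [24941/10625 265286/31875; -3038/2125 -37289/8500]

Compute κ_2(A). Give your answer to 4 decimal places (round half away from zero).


form AᵀA = [2950829/390625 60488393/2343750; 60488393/2343750 4978831249/56250000] with trace 8646001/90000 and determinant 5764801/2250000
solving λ² − 8646001/90000·λ + 5764801/2250000 = 0 gives λ = 2401/25, 2401/90000
so κ_2 = √((2401/25) / (2401/90000)) = 60.0000

60.0000
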